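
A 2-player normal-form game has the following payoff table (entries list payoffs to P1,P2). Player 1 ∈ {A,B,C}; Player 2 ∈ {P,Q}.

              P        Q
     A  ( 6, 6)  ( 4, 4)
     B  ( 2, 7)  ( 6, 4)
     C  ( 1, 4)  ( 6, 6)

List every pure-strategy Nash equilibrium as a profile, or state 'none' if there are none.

PSNE = {(A,P), (C,Q)}

(A,P): NE
(A,Q): not NE [P1→C gives 6>4; P2→P gives 6>4]
(B,P): not NE [P1→A gives 6>2]
(B,Q): not NE [P2→P gives 7>4]
(C,P): not NE [P1→A gives 6>1; P2→Q gives 6>4]
(C,Q): NE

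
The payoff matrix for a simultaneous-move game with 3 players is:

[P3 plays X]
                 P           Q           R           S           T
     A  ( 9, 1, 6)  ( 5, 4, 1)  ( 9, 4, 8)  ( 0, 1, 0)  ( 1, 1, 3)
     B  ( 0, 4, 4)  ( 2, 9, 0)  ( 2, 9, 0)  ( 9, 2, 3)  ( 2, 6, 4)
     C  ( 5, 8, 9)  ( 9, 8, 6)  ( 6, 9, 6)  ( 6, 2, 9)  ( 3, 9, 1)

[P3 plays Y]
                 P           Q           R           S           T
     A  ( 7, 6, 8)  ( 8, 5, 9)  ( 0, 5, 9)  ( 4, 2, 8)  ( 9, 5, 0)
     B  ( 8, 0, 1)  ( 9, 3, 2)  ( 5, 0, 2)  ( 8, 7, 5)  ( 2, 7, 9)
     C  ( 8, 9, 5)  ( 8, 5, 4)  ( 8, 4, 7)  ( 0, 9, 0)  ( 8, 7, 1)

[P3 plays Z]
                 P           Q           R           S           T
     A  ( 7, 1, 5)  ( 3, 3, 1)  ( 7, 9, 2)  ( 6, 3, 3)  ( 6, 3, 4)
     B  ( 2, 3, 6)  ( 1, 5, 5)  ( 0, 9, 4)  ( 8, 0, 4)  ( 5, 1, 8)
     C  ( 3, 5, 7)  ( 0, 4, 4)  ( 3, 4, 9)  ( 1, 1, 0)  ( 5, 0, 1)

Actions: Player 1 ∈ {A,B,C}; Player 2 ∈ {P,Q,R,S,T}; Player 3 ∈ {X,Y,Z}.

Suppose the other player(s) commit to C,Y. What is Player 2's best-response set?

u_2(P vs C,Y) = 9
u_2(Q vs C,Y) = 5
u_2(R vs C,Y) = 4
u_2(S vs C,Y) = 9
u_2(T vs C,Y) = 7
max payoff 9 at {P,S}

argmax u_2 = {P,S}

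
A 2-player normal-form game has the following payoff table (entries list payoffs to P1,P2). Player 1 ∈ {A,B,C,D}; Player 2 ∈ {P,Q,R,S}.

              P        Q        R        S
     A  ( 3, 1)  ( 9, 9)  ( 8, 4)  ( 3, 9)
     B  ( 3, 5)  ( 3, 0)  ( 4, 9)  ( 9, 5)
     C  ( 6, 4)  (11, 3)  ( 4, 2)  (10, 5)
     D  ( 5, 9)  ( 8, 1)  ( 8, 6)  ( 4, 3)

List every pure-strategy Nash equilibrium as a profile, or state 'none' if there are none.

(A,P): not NE [P1→C gives 6>3; P2→S gives 9>1]
(A,Q): not NE [P1→C gives 11>9]
(A,R): not NE [P2→S gives 9>4]
(A,S): not NE [P1→C gives 10>3]
(B,P): not NE [P1→C gives 6>3; P2→R gives 9>5]
(B,Q): not NE [P1→C gives 11>3; P2→R gives 9>0]
(B,R): not NE [P1→D gives 8>4]
(B,S): not NE [P1→C gives 10>9; P2→R gives 9>5]
(C,P): not NE [P2→S gives 5>4]
(C,Q): not NE [P2→S gives 5>3]
(C,R): not NE [P1→D gives 8>4; P2→S gives 5>2]
(C,S): NE
(D,P): not NE [P1→C gives 6>5]
(D,Q): not NE [P1→C gives 11>8; P2→P gives 9>1]
(D,R): not NE [P2→P gives 9>6]
(D,S): not NE [P1→C gives 10>4; P2→P gives 9>3]

NE set: (C,S)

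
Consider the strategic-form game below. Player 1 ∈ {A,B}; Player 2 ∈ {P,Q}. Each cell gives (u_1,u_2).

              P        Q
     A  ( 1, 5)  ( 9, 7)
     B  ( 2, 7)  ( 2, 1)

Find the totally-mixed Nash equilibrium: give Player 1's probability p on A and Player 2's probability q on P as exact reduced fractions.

P1 indiff ⇒ q·1+(1-q)·9 = q·2+(1-q)·2 ⇒ q(-1) = (1-q)(-7) ⇒ q = 7/8
P2 indiff ⇒ p·5+(1-p)·7 = p·7+(1-p)·1 ⇒ p(-2) = (1-p)(-6) ⇒ p = 3/4

p=3/4, q=7/8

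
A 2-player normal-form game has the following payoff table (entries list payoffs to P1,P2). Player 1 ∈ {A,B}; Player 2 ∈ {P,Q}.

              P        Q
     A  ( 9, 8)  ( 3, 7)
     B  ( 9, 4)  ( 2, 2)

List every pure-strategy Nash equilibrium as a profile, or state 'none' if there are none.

(A,P): NE
(A,Q): not NE [P2→P gives 8>7]
(B,P): NE
(B,Q): not NE [P1→A gives 3>2; P2→P gives 4>2]

Nash profiles: (A,P), (B,P)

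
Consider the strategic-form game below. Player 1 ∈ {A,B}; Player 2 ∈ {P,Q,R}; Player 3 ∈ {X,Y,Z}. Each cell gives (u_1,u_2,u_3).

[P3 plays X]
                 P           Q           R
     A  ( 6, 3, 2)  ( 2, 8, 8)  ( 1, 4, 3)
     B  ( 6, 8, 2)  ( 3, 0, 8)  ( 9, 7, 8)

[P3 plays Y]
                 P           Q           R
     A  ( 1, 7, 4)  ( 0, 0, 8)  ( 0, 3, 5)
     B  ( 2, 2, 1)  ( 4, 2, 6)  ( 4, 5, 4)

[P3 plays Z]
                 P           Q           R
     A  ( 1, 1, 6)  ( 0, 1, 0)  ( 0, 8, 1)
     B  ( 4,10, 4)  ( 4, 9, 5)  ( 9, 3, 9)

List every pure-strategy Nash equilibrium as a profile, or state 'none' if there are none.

(A,P,X): not NE [P2→Q gives 8>3; P3→Z gives 6>2]
(A,P,Y): not NE [P1→B gives 2>1; P3→Z gives 6>4]
(A,P,Z): not NE [P1→B gives 4>1; P2→R gives 8>1]
(A,Q,X): not NE [P1→B gives 3>2]
(A,Q,Y): not NE [P1→B gives 4>0; P2→P gives 7>0]
(A,Q,Z): not NE [P1→B gives 4>0; P2→R gives 8>1; P3→Y gives 8>0]
(A,R,X): not NE [P1→B gives 9>1; P2→Q gives 8>4; P3→Y gives 5>3]
(A,R,Y): not NE [P1→B gives 4>0; P2→P gives 7>3]
(A,R,Z): not NE [P1→B gives 9>0; P3→Y gives 5>1]
(B,P,X): not NE [P3→Z gives 4>2]
(B,P,Y): not NE [P2→R gives 5>2; P3→Z gives 4>1]
(B,P,Z): NE
(B,Q,X): not NE [P2→P gives 8>0]
(B,Q,Y): not NE [P2→R gives 5>2; P3→X gives 8>6]
(B,Q,Z): not NE [P2→P gives 10>9; P3→X gives 8>5]
(B,R,X): not NE [P2→P gives 8>7; P3→Z gives 9>8]
(B,R,Y): not NE [P3→Z gives 9>4]
(B,R,Z): not NE [P2→P gives 10>3]

PSNE = {(B,P,Z)}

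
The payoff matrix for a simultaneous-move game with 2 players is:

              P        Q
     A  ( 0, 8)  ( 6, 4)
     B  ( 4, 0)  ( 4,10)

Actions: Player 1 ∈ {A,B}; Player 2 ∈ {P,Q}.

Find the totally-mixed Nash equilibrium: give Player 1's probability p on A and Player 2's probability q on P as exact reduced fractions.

P1 indiff ⇒ q·0+(1-q)·6 = q·4+(1-q)·4 ⇒ q(-4) = (1-q)(-2) ⇒ q = 1/3
P2 indiff ⇒ p·8+(1-p)·0 = p·4+(1-p)·10 ⇒ p(4) = (1-p)(10) ⇒ p = 5/7

P1 mixes 5/7 on A; P2 mixes 1/3 on P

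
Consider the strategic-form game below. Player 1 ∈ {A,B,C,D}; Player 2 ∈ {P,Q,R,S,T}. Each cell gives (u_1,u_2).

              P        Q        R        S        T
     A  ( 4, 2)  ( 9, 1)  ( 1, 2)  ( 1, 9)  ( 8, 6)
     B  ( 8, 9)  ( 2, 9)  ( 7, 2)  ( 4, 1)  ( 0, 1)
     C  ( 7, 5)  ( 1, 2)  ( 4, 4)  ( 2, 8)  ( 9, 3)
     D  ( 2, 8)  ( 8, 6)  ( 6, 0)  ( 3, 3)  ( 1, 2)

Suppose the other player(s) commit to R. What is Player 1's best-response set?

P1 best: {B}

u_1(A vs R) = 1
u_1(B vs R) = 7
u_1(C vs R) = 4
u_1(D vs R) = 6
max payoff 7 at {B}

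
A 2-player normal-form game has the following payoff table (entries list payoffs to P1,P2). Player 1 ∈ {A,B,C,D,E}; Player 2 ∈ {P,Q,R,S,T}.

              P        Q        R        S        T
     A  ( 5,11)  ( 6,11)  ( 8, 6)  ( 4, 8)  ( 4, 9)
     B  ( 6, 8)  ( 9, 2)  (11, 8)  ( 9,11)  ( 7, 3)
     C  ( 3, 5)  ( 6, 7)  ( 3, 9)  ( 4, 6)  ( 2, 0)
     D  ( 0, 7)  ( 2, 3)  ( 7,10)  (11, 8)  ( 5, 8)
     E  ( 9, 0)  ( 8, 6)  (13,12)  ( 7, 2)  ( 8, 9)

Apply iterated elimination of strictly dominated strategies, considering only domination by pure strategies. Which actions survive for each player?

Survivors P1:{B,D,E} P2:{R,S}

P1 drop A (B beats it: P:6>5 Q:9>6 R:11>8 S:9>4 T:7>4)
P1 drop C (B beats it: P:6>3 Q:9>6 R:11>3 S:9>4 T:7>2)
P2 drop P (S beats it: B:11>8 D:8>7 E:2>0)
P2 drop Q (R beats it: B:8>2 D:10>3 E:12>6)
P2 drop T (R beats it: B:8>3 D:10>8 E:12>9)
P1→{B,D,E} P2→{R,S}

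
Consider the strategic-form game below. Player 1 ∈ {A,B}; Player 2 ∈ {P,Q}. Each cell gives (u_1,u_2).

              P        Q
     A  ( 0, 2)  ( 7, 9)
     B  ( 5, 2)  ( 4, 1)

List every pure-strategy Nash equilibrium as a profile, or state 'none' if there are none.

NE set: (A,Q), (B,P)

(A,P): not NE [P1→B gives 5>0; P2→Q gives 9>2]
(A,Q): NE
(B,P): NE
(B,Q): not NE [P1→A gives 7>4; P2→P gives 2>1]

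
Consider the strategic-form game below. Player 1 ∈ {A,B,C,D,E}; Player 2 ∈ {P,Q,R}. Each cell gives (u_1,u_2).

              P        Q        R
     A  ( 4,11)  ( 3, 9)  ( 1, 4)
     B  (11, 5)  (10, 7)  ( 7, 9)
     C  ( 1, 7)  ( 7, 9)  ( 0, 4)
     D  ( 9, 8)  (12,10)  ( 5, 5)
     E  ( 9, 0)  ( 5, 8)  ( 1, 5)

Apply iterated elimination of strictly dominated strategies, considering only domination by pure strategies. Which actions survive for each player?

Remaining: P1:{B,D} P2:{Q,R}

P1 drop A (B beats it: P:11>4 Q:10>3 R:7>1)
P1 drop C (B beats it: P:11>1 Q:10>7 R:7>0)
P1 drop E (B beats it: P:11>9 Q:10>5 R:7>1)
P2 drop P (Q beats it: B:7>5 D:10>8)
P1→{B,D} P2→{Q,R}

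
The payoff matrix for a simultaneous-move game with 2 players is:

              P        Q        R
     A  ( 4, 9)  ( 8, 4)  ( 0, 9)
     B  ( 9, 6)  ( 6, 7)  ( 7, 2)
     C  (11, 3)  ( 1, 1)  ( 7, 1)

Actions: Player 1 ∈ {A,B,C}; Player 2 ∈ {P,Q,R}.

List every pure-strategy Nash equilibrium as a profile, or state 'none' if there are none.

(A,P): not NE [P1→C gives 11>4]
(A,Q): not NE [P2→R gives 9>4]
(A,R): not NE [P1→C gives 7>0]
(B,P): not NE [P1→C gives 11>9; P2→Q gives 7>6]
(B,Q): not NE [P1→A gives 8>6]
(B,R): not NE [P2→Q gives 7>2]
(C,P): NE
(C,Q): not NE [P1→A gives 8>1; P2→P gives 3>1]
(C,R): not NE [P2→P gives 3>1]

Nash profiles: (C,P)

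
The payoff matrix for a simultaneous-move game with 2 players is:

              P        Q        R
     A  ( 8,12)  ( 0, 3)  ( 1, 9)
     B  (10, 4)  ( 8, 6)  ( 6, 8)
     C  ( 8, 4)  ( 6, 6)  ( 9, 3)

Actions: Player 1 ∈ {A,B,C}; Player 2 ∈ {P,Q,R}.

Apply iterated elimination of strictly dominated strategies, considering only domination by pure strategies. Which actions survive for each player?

Remaining: P1:{B,C} P2:{Q,R}

P1 drop A (B beats it: P:10>8 Q:8>0 R:6>1)
P2 drop P (Q beats it: B:6>4 C:6>4)
P1→{B,C} P2→{Q,R}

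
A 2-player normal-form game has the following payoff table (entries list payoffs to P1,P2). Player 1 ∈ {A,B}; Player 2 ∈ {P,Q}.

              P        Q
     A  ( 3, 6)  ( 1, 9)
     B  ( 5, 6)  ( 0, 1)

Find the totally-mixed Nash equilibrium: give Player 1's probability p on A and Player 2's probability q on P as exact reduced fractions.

P1 indiff ⇒ q·3+(1-q)·1 = q·5+(1-q)·0 ⇒ q(-2) = (1-q)(-1) ⇒ q = 1/3
P2 indiff ⇒ p·6+(1-p)·6 = p·9+(1-p)·1 ⇒ p(-3) = (1-p)(-5) ⇒ p = 5/8

P1 mixes 5/8 on A; P2 mixes 1/3 on P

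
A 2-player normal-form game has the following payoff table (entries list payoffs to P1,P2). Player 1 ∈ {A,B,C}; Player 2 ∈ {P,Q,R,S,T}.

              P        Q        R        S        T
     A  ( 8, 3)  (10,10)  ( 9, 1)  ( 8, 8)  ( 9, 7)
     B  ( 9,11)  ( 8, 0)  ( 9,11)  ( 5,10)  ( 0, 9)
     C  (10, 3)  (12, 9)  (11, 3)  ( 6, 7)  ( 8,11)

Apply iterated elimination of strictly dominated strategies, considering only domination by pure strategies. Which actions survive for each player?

P1 drop B (C beats it: P:10>9 Q:12>8 R:11>9 S:6>5 T:8>0)
P2 drop P (Q beats it: A:10>3 C:9>3)
P2 drop R (Q beats it: A:10>1 C:9>3)
P2 drop S (Q beats it: A:10>8 C:9>7)
P1→{A,C} P2→{Q,T}

Survivors P1:{A,C} P2:{Q,T}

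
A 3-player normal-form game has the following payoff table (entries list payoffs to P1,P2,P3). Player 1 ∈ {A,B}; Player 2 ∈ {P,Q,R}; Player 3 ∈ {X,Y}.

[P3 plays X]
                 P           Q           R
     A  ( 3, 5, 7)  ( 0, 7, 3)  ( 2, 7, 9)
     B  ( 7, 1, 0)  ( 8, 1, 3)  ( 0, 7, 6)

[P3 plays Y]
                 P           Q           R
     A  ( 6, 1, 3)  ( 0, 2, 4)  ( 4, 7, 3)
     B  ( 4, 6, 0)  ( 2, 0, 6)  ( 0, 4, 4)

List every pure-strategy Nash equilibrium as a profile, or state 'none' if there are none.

(A,P,X): not NE [P1→B gives 7>3; P2→R gives 7>5]
(A,P,Y): not NE [P2→R gives 7>1; P3→X gives 7>3]
(A,Q,X): not NE [P1→B gives 8>0; P3→Y gives 4>3]
(A,Q,Y): not NE [P1→B gives 2>0; P2→R gives 7>2]
(A,R,X): NE
(A,R,Y): not NE [P3→X gives 9>3]
(B,P,X): not NE [P2→R gives 7>1]
(B,P,Y): not NE [P1→A gives 6>4]
(B,Q,X): not NE [P2→R gives 7>1; P3→Y gives 6>3]
(B,Q,Y): not NE [P2→P gives 6>0]
(B,R,X): not NE [P1→A gives 2>0]
(B,R,Y): not NE [P1→A gives 4>0; P2→P gives 6>4; P3→X gives 6>4]

NE set: (A,R,X)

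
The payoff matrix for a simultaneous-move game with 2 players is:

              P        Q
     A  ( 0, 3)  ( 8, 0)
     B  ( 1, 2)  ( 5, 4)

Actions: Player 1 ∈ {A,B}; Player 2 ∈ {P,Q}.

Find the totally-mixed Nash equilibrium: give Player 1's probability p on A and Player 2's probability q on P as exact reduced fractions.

P1 indiff ⇒ q·0+(1-q)·8 = q·1+(1-q)·5 ⇒ q(-1) = (1-q)(-3) ⇒ q = 3/4
P2 indiff ⇒ p·3+(1-p)·2 = p·0+(1-p)·4 ⇒ p(3) = (1-p)(2) ⇒ p = 2/5

P1 mixes 2/5 on A; P2 mixes 3/4 on P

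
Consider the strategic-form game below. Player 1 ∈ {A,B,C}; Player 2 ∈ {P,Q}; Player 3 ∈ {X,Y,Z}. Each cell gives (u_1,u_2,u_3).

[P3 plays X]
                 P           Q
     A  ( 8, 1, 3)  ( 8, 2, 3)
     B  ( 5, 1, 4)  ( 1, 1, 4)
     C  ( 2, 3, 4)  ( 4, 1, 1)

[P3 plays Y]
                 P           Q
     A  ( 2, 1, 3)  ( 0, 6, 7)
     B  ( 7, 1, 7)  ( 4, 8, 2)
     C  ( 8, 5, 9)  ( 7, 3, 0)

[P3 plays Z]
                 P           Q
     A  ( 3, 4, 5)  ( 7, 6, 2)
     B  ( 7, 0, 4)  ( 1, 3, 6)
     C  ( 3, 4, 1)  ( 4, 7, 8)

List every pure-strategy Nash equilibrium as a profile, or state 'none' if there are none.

(A,P,X): not NE [P2→Q gives 2>1; P3→Z gives 5>3]
(A,P,Y): not NE [P1→C gives 8>2; P2→Q gives 6>1; P3→Z gives 5>3]
(A,P,Z): not NE [P1→B gives 7>3; P2→Q gives 6>4]
(A,Q,X): not NE [P3→Y gives 7>3]
(A,Q,Y): not NE [P1→C gives 7>0]
(A,Q,Z): not NE [P3→Y gives 7>2]
(B,P,X): not NE [P1→A gives 8>5; P3→Y gives 7>4]
(B,P,Y): not NE [P1→C gives 8>7; P2→Q gives 8>1]
(B,P,Z): not NE [P2→Q gives 3>0; P3→Y gives 7>4]
(B,Q,X): not NE [P1→A gives 8>1; P3→Z gives 6>4]
(B,Q,Y): not NE [P1→C gives 7>4; P3→Z gives 6>2]
(B,Q,Z): not NE [P1→A gives 7>1]
(C,P,X): not NE [P1→A gives 8>2; P3→Y gives 9>4]
(C,P,Y): NE
(C,P,Z): not NE [P1→B gives 7>3; P2→Q gives 7>4; P3→Y gives 9>1]
(C,Q,X): not NE [P1→A gives 8>4; P2→P gives 3>1; P3→Z gives 8>1]
(C,Q,Y): not NE [P2→P gives 5>3; P3→Z gives 8>0]
(C,Q,Z): not NE [P1→A gives 7>4]

NE set: (C,P,Y)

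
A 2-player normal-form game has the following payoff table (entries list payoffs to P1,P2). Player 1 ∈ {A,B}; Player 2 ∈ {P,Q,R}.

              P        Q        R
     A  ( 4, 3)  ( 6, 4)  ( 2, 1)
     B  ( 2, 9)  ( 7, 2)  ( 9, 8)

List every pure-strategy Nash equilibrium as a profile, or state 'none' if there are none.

(A,P): not NE [P2→Q gives 4>3]
(A,Q): not NE [P1→B gives 7>6]
(A,R): not NE [P1→B gives 9>2; P2→Q gives 4>1]
(B,P): not NE [P1→A gives 4>2]
(B,Q): not NE [P2→P gives 9>2]
(B,R): not NE [P2→P gives 9>8]

PSNE: ∅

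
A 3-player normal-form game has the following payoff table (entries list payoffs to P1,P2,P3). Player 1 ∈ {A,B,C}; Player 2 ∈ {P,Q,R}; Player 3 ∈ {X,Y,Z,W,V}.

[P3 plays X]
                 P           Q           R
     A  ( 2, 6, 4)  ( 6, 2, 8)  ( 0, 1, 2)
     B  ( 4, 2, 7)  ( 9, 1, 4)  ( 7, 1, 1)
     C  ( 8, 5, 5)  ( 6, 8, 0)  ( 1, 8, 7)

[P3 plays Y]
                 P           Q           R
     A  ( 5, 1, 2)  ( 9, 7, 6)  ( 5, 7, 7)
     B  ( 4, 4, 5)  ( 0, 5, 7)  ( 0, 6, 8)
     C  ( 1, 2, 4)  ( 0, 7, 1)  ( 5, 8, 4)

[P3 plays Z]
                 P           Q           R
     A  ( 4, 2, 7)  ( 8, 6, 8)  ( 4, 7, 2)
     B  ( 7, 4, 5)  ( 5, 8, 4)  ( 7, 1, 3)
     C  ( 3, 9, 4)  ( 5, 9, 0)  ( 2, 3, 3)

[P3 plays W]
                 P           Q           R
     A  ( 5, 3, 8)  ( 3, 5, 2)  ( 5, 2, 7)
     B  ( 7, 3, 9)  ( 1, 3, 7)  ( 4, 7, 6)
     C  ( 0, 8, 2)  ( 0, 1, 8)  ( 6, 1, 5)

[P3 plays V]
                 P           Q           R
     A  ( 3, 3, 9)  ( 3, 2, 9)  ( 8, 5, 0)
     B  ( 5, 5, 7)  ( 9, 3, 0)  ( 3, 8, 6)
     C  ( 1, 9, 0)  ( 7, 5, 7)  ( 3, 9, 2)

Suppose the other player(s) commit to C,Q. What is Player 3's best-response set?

u_3(X vs C,Q) = 0
u_3(Y vs C,Q) = 1
u_3(Z vs C,Q) = 0
u_3(W vs C,Q) = 8
u_3(V vs C,Q) = 7
max payoff 8 at {W}

P3 best: {W}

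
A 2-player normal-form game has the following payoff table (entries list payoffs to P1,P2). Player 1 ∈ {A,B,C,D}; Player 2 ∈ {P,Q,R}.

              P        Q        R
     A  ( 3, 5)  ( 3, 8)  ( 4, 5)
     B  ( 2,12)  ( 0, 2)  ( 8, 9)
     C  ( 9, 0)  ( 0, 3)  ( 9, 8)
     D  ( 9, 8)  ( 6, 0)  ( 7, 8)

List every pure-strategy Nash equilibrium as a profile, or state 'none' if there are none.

PSNE = {(C,R), (D,P)}

(A,P): not NE [P1→D gives 9>3; P2→Q gives 8>5]
(A,Q): not NE [P1→D gives 6>3]
(A,R): not NE [P1→C gives 9>4; P2→Q gives 8>5]
(B,P): not NE [P1→D gives 9>2]
(B,Q): not NE [P1→D gives 6>0; P2→P gives 12>2]
(B,R): not NE [P1→C gives 9>8; P2→P gives 12>9]
(C,P): not NE [P2→R gives 8>0]
(C,Q): not NE [P1→D gives 6>0; P2→R gives 8>3]
(C,R): NE
(D,P): NE
(D,Q): not NE [P2→R gives 8>0]
(D,R): not NE [P1→C gives 9>7]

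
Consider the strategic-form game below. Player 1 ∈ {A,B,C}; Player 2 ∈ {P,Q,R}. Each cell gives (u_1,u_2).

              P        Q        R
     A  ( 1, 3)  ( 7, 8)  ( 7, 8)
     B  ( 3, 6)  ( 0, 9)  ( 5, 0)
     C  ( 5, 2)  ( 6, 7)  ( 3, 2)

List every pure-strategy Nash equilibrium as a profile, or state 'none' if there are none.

(A,P): not NE [P1→C gives 5>1; P2→R gives 8>3]
(A,Q): NE
(A,R): NE
(B,P): not NE [P1→C gives 5>3; P2→Q gives 9>6]
(B,Q): not NE [P1→A gives 7>0]
(B,R): not NE [P1→A gives 7>5; P2→Q gives 9>0]
(C,P): not NE [P2→Q gives 7>2]
(C,Q): not NE [P1→A gives 7>6]
(C,R): not NE [P1→A gives 7>3; P2→Q gives 7>2]

PSNE = {(A,Q), (A,R)}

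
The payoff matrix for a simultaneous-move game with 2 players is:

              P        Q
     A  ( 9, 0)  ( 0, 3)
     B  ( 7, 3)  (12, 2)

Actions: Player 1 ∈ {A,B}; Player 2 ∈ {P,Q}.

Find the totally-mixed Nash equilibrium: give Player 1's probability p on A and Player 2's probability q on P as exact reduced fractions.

(p,q) = (1/4, 6/7)

P1 indiff ⇒ q·9+(1-q)·0 = q·7+(1-q)·12 ⇒ q(2) = (1-q)(12) ⇒ q = 6/7
P2 indiff ⇒ p·0+(1-p)·3 = p·3+(1-p)·2 ⇒ p(-3) = (1-p)(-1) ⇒ p = 1/4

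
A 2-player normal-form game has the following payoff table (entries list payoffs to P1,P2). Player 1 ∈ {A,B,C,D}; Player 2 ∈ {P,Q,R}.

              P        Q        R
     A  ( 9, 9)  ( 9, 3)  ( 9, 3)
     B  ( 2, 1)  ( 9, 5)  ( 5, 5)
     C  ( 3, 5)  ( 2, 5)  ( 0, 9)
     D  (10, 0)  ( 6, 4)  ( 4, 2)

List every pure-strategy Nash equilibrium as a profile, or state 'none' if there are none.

(A,P): not NE [P1→D gives 10>9]
(A,Q): not NE [P2→P gives 9>3]
(A,R): not NE [P2→P gives 9>3]
(B,P): not NE [P1→D gives 10>2; P2→R gives 5>1]
(B,Q): NE
(B,R): not NE [P1→A gives 9>5]
(C,P): not NE [P1→D gives 10>3; P2→R gives 9>5]
(C,Q): not NE [P1→B gives 9>2; P2→R gives 9>5]
(C,R): not NE [P1→A gives 9>0]
(D,P): not NE [P2→Q gives 4>0]
(D,Q): not NE [P1→B gives 9>6]
(D,R): not NE [P1→A gives 9>4; P2→Q gives 4>2]

Nash profiles: (B,Q)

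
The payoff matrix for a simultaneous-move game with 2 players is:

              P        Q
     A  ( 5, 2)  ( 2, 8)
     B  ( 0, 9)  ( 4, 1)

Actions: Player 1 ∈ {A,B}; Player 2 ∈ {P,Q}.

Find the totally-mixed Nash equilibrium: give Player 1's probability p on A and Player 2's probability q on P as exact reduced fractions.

P1 mixes 4/7 on A; P2 mixes 2/7 on P

P1 indiff ⇒ q·5+(1-q)·2 = q·0+(1-q)·4 ⇒ q(5) = (1-q)(2) ⇒ q = 2/7
P2 indiff ⇒ p·2+(1-p)·9 = p·8+(1-p)·1 ⇒ p(-6) = (1-p)(-8) ⇒ p = 4/7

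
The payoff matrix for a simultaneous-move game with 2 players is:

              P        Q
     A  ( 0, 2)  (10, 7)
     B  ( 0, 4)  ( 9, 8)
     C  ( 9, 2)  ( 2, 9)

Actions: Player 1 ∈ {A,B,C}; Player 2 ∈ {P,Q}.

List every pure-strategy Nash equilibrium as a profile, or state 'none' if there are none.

(A,P): not NE [P1→C gives 9>0; P2→Q gives 7>2]
(A,Q): NE
(B,P): not NE [P1→C gives 9>0; P2→Q gives 8>4]
(B,Q): not NE [P1→A gives 10>9]
(C,P): not NE [P2→Q gives 9>2]
(C,Q): not NE [P1→A gives 10>2]

PSNE = {(A,Q)}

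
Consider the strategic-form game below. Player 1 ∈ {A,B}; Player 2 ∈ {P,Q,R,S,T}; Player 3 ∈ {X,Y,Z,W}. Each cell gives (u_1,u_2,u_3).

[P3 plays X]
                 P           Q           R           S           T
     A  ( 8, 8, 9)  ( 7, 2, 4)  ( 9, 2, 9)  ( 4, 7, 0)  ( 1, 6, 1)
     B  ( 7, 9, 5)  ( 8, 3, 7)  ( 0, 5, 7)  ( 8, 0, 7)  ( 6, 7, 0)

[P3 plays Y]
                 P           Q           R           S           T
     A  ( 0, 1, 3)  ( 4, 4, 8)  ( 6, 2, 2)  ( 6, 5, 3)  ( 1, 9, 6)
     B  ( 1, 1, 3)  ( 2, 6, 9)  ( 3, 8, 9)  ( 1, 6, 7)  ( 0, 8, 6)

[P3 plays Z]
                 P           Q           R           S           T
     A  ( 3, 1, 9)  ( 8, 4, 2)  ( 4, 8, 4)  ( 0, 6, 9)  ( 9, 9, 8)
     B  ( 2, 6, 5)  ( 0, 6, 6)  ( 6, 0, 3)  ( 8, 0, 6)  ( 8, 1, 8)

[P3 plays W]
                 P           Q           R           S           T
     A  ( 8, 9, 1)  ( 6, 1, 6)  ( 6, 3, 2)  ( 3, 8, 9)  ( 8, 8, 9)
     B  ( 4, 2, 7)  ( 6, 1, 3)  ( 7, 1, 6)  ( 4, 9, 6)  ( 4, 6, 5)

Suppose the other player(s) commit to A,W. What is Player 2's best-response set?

u_2(P vs A,W) = 9
u_2(Q vs A,W) = 1
u_2(R vs A,W) = 3
u_2(S vs A,W) = 8
u_2(T vs A,W) = 8
max payoff 9 at {P}

P2 best: {P}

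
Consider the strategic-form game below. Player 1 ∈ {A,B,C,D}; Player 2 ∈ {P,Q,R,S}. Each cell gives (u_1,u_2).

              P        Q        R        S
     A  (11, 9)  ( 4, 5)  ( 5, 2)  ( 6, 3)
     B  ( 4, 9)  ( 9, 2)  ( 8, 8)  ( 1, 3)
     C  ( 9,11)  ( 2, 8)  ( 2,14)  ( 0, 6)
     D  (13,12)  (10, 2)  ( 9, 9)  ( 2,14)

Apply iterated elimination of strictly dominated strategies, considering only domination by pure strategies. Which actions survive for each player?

P1 drop B (D beats it: P:13>4 Q:10>9 R:9>8 S:2>1)
P1 drop C (A beats it: P:11>9 Q:4>2 R:5>2 S:6>0)
P2 drop Q (P beats it: A:9>5 D:12>2)
P2 drop R (P beats it: A:9>2 D:12>9)
P1→{A,D} P2→{P,S}

Remaining: P1:{A,D} P2:{P,S}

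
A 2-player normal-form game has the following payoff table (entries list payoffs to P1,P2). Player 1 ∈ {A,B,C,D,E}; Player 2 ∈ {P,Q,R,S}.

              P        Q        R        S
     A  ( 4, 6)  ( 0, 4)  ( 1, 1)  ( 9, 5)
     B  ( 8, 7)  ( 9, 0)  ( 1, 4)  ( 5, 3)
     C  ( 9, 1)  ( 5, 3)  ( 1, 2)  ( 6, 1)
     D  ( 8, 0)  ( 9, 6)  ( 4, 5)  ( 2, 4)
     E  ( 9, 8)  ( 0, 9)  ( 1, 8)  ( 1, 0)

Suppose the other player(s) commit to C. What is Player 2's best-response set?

BR_2 = {Q}

u_2(P vs C) = 1
u_2(Q vs C) = 3
u_2(R vs C) = 2
u_2(S vs C) = 1
max payoff 3 at {Q}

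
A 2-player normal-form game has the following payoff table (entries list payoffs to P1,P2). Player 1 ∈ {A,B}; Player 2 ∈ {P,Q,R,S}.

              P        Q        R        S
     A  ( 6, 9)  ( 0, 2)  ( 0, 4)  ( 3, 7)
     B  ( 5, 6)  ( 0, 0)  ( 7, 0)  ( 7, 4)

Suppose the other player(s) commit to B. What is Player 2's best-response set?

u_2(P vs B) = 6
u_2(Q vs B) = 0
u_2(R vs B) = 0
u_2(S vs B) = 4
max payoff 6 at {P}

argmax u_2 = {P}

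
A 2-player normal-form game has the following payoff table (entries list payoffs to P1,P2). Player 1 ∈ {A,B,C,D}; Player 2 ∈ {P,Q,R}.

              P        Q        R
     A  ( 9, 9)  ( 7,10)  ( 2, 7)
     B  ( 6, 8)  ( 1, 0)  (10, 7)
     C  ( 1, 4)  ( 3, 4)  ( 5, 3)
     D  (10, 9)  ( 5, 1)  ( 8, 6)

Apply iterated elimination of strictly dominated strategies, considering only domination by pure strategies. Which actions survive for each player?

Survivors P1:{A,D} P2:{P,Q}

P1 drop C (D beats it: P:10>1 Q:5>3 R:8>5)
P2 drop R (P beats it: A:9>7 B:8>7 D:9>6)
P1 drop B (A beats it: P:9>6 Q:7>1)
P1→{A,D} P2→{P,Q}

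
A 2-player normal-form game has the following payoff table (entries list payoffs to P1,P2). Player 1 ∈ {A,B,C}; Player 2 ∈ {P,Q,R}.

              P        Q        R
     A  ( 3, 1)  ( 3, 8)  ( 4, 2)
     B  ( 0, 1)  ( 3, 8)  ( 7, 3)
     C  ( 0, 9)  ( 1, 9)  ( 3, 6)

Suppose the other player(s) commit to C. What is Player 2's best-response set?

u_2(P vs C) = 9
u_2(Q vs C) = 9
u_2(R vs C) = 6
max payoff 9 at {P,Q}

P2 best: {P,Q}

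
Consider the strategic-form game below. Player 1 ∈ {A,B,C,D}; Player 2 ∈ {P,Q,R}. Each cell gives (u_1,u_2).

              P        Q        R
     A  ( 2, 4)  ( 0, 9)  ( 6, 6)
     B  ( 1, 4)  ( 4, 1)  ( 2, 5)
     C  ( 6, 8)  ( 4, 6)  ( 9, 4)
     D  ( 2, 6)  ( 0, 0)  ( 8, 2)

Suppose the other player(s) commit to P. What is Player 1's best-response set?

argmax u_1 = {C}

u_1(A vs P) = 2
u_1(B vs P) = 1
u_1(C vs P) = 6
u_1(D vs P) = 2
max payoff 6 at {C}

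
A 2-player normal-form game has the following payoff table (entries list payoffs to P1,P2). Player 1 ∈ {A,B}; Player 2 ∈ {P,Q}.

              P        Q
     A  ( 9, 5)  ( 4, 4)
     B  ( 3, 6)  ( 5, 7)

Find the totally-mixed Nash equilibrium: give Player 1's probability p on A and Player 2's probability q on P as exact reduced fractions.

p=1/2, q=1/7

P1 indiff ⇒ q·9+(1-q)·4 = q·3+(1-q)·5 ⇒ q(6) = (1-q)(1) ⇒ q = 1/7
P2 indiff ⇒ p·5+(1-p)·6 = p·4+(1-p)·7 ⇒ p(1) = (1-p)(1) ⇒ p = 1/2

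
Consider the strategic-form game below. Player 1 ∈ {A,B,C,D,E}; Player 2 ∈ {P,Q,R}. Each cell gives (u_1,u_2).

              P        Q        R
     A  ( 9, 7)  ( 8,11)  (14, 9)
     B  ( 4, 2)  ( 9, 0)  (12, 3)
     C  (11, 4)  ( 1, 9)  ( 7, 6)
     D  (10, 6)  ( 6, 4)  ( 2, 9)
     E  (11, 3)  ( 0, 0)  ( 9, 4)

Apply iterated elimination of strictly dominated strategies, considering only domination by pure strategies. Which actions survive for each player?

IESDS → P1:{A,B} P2:{Q,R}

P2 drop P (R beats it: A:9>7 B:3>2 C:6>4 D:9>6 E:4>3)
P1 drop C (A beats it: Q:8>1 R:14>7)
P1 drop D (A beats it: Q:8>6 R:14>2)
P1 drop E (A beats it: Q:8>0 R:14>9)
P1→{A,B} P2→{Q,R}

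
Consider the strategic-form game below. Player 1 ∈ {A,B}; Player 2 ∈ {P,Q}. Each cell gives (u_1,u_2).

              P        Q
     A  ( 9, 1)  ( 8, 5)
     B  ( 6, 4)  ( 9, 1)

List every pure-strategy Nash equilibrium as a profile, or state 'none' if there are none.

No pure NE.

(A,P): not NE [P2→Q gives 5>1]
(A,Q): not NE [P1→B gives 9>8]
(B,P): not NE [P1→A gives 9>6]
(B,Q): not NE [P2→P gives 4>1]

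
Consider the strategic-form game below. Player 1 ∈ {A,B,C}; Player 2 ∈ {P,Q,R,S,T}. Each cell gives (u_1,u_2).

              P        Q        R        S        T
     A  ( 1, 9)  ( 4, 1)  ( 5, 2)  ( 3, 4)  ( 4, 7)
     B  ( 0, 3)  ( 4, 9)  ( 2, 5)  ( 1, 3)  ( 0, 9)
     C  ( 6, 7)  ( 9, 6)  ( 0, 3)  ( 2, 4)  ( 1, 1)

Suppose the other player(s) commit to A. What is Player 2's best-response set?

u_2(P vs A) = 9
u_2(Q vs A) = 1
u_2(R vs A) = 2
u_2(S vs A) = 4
u_2(T vs A) = 7
max payoff 9 at {P}

P2 best: {P}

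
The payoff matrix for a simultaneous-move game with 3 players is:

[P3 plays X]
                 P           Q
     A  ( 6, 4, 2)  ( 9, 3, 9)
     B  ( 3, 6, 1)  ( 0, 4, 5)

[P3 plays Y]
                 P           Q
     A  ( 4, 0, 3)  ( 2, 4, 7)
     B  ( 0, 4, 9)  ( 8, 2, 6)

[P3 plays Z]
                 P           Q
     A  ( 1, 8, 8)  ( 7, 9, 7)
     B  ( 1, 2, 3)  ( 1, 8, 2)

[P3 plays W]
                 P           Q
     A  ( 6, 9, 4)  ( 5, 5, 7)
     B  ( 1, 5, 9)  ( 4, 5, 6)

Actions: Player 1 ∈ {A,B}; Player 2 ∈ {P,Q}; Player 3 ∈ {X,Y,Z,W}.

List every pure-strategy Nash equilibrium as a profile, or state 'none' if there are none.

No pure NE.

(A,P,X): not NE [P3→Z gives 8>2]
(A,P,Y): not NE [P2→Q gives 4>0; P3→Z gives 8>3]
(A,P,Z): not NE [P2→Q gives 9>8]
(A,P,W): not NE [P3→Z gives 8>4]
(A,Q,X): not NE [P2→P gives 4>3]
(A,Q,Y): not NE [P1→B gives 8>2; P3→X gives 9>7]
(A,Q,Z): not NE [P3→X gives 9>7]
(A,Q,W): not NE [P2→P gives 9>5; P3→X gives 9>7]
(B,P,X): not NE [P1→A gives 6>3; P3→W gives 9>1]
(B,P,Y): not NE [P1→A gives 4>0]
(B,P,Z): not NE [P2→Q gives 8>2; P3→W gives 9>3]
(B,P,W): not NE [P1→A gives 6>1]
(B,Q,X): not NE [P1→A gives 9>0; P2→P gives 6>4; P3→W gives 6>5]
(B,Q,Y): not NE [P2→P gives 4>2]
(B,Q,Z): not NE [P1→A gives 7>1; P3→W gives 6>2]
(B,Q,W): not NE [P1→A gives 5>4]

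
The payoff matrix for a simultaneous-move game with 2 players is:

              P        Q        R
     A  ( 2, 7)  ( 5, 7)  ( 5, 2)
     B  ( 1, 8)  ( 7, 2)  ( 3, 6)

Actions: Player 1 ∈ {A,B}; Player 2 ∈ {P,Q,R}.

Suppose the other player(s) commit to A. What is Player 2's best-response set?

argmax u_2 = {P,Q}

u_2(P vs A) = 7
u_2(Q vs A) = 7
u_2(R vs A) = 2
max payoff 7 at {P,Q}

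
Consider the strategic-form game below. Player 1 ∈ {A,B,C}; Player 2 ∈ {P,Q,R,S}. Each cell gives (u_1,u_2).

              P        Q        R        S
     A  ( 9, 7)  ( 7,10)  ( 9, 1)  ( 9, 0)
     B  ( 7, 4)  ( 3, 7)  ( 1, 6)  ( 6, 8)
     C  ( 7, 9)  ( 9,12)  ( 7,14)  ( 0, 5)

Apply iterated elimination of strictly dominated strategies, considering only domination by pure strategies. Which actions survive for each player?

P1 drop B (A beats it: P:9>7 Q:7>3 R:9>1 S:9>6)
P2 drop P (Q beats it: A:10>7 C:12>9)
P2 drop S (Q beats it: A:10>0 C:12>5)
P1→{A,C} P2→{Q,R}

IESDS → P1:{A,C} P2:{Q,R}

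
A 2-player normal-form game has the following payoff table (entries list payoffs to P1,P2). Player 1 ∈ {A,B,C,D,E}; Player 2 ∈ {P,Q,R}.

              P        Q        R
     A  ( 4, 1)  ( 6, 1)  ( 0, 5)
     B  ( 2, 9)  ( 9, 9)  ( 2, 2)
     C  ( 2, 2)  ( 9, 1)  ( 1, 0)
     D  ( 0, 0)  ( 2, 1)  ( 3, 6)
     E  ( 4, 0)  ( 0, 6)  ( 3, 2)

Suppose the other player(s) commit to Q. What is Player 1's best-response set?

P1 best: {B,C}

u_1(A vs Q) = 6
u_1(B vs Q) = 9
u_1(C vs Q) = 9
u_1(D vs Q) = 2
u_1(E vs Q) = 0
max payoff 9 at {B,C}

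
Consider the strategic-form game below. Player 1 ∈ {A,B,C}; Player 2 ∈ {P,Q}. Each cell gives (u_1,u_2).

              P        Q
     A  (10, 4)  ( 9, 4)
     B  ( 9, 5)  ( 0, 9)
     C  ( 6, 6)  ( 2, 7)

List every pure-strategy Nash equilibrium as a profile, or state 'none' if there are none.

Nash profiles: (A,P), (A,Q)

(A,P): NE
(A,Q): NE
(B,P): not NE [P1→A gives 10>9; P2→Q gives 9>5]
(B,Q): not NE [P1→A gives 9>0]
(C,P): not NE [P1→A gives 10>6; P2→Q gives 7>6]
(C,Q): not NE [P1→A gives 9>2]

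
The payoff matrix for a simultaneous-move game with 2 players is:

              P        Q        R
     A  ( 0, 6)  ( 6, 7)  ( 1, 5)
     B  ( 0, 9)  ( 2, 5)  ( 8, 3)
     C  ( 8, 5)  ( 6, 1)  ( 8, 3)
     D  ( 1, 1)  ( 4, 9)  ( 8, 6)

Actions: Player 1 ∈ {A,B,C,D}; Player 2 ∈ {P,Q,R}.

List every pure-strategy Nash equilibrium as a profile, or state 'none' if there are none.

PSNE = {(A,Q), (C,P)}

(A,P): not NE [P1→C gives 8>0; P2→Q gives 7>6]
(A,Q): NE
(A,R): not NE [P1→D gives 8>1; P2→Q gives 7>5]
(B,P): not NE [P1→C gives 8>0]
(B,Q): not NE [P1→C gives 6>2; P2→P gives 9>5]
(B,R): not NE [P2→P gives 9>3]
(C,P): NE
(C,Q): not NE [P2→P gives 5>1]
(C,R): not NE [P2→P gives 5>3]
(D,P): not NE [P1→C gives 8>1; P2→Q gives 9>1]
(D,Q): not NE [P1→C gives 6>4]
(D,R): not NE [P2→Q gives 9>6]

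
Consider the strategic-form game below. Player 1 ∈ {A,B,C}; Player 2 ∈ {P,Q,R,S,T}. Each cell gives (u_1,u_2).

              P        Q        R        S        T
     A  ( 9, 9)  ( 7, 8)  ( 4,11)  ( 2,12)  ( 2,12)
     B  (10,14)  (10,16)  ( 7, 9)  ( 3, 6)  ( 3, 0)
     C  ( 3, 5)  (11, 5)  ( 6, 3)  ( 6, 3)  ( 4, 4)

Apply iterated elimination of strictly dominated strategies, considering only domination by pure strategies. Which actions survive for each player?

IESDS → P1:{B,C} P2:{P,Q}

P1 drop A (B beats it: P:10>9 Q:10>7 R:7>4 S:3>2 T:3>2)
P2 drop R (P beats it: B:14>9 C:5>3)
P2 drop S (P beats it: B:14>6 C:5>3)
P2 drop T (P beats it: B:14>0 C:5>4)
P1→{B,C} P2→{P,Q}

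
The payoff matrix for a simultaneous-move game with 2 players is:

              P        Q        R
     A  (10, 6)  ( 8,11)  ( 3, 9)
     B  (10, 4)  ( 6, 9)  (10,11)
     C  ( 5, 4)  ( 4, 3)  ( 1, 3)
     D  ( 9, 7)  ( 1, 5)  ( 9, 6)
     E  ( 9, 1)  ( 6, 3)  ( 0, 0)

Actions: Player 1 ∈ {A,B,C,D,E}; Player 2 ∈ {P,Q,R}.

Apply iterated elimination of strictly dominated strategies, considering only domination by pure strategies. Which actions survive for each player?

Remaining: P1:{A,B} P2:{Q,R}

P1 drop C (A beats it: P:10>5 Q:8>4 R:3>1)
P1 drop D (B beats it: P:10>9 Q:6>1 R:10>9)
P1 drop E (A beats it: P:10>9 Q:8>6 R:3>0)
P2 drop P (Q beats it: A:11>6 B:9>4)
P1→{A,B} P2→{Q,R}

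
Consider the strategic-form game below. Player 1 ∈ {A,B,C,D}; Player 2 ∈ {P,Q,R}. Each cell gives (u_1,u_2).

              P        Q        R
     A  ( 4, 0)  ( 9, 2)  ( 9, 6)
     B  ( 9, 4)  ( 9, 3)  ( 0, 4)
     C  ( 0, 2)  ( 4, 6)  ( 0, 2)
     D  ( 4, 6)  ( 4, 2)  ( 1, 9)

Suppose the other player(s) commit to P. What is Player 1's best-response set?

argmax u_1 = {B}

u_1(A vs P) = 4
u_1(B vs P) = 9
u_1(C vs P) = 0
u_1(D vs P) = 4
max payoff 9 at {B}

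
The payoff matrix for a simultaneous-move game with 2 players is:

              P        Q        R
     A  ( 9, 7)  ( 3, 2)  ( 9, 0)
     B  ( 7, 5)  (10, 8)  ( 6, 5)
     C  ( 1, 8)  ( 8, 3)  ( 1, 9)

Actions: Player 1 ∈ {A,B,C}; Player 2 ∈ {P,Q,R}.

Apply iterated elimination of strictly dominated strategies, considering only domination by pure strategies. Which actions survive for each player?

P1 drop C (B beats it: P:7>1 Q:10>8 R:6>1)
P2 drop R (Q beats it: A:2>0 B:8>5)
P1→{A,B} P2→{P,Q}

Survivors P1:{A,B} P2:{P,Q}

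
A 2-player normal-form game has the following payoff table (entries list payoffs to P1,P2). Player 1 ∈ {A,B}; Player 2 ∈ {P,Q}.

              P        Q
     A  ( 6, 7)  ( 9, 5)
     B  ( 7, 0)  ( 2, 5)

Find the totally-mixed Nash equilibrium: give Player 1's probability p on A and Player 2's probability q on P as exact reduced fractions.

P1 mixes 5/7 on A; P2 mixes 7/8 on P

P1 indiff ⇒ q·6+(1-q)·9 = q·7+(1-q)·2 ⇒ q(-1) = (1-q)(-7) ⇒ q = 7/8
P2 indiff ⇒ p·7+(1-p)·0 = p·5+(1-p)·5 ⇒ p(2) = (1-p)(5) ⇒ p = 5/7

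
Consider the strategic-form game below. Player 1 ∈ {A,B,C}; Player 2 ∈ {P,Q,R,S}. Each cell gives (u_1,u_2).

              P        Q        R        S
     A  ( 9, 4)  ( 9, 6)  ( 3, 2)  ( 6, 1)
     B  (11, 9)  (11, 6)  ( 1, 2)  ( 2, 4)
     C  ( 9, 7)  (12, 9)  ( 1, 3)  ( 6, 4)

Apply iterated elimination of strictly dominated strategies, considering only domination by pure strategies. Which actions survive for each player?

Remaining: P1:{B,C} P2:{P,Q}

P2 drop R (P beats it: A:4>2 B:9>2 C:7>3)
P2 drop S (P beats it: A:4>1 B:9>4 C:7>4)
P1 drop A (B beats it: P:11>9 Q:11>9)
P1→{B,C} P2→{P,Q}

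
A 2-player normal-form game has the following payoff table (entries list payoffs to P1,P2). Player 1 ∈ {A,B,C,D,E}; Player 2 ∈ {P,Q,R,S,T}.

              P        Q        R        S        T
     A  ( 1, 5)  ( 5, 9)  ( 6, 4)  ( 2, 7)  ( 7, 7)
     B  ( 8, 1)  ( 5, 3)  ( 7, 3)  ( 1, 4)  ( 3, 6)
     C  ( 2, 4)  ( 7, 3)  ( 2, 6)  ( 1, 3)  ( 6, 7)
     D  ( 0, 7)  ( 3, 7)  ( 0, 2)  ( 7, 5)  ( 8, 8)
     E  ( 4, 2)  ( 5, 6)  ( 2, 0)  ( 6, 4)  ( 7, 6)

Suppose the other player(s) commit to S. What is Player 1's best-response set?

u_1(A vs S) = 2
u_1(B vs S) = 1
u_1(C vs S) = 1
u_1(D vs S) = 7
u_1(E vs S) = 6
max payoff 7 at {D}

argmax u_1 = {D}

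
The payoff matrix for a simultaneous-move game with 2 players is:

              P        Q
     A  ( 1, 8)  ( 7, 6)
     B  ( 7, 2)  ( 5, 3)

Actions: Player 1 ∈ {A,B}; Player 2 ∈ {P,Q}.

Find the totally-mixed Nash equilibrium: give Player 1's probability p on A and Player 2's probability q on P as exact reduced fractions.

p=1/3, q=1/4

P1 indiff ⇒ q·1+(1-q)·7 = q·7+(1-q)·5 ⇒ q(-6) = (1-q)(-2) ⇒ q = 1/4
P2 indiff ⇒ p·8+(1-p)·2 = p·6+(1-p)·3 ⇒ p(2) = (1-p)(1) ⇒ p = 1/3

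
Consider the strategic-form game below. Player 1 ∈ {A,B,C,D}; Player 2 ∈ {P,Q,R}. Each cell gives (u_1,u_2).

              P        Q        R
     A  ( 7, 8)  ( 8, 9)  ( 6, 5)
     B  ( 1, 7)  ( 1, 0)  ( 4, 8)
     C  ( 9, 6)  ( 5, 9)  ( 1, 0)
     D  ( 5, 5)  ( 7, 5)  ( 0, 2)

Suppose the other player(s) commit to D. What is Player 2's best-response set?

u_2(P vs D) = 5
u_2(Q vs D) = 5
u_2(R vs D) = 2
max payoff 5 at {P,Q}

BR_2 = {P,Q}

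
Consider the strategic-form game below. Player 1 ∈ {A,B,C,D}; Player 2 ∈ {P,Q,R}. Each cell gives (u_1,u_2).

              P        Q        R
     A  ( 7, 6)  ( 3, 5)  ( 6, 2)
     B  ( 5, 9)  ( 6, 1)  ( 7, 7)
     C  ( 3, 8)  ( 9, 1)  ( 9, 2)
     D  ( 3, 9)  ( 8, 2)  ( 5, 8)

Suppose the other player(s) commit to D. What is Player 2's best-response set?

argmax u_2 = {P}

u_2(P vs D) = 9
u_2(Q vs D) = 2
u_2(R vs D) = 8
max payoff 9 at {P}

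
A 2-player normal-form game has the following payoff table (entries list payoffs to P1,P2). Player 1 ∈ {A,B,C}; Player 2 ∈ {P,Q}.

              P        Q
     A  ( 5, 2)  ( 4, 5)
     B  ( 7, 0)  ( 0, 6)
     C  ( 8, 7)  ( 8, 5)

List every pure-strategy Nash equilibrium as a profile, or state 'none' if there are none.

Nash profiles: (C,P)

(A,P): not NE [P1→C gives 8>5; P2→Q gives 5>2]
(A,Q): not NE [P1→C gives 8>4]
(B,P): not NE [P1→C gives 8>7; P2→Q gives 6>0]
(B,Q): not NE [P1→C gives 8>0]
(C,P): NE
(C,Q): not NE [P2→P gives 7>5]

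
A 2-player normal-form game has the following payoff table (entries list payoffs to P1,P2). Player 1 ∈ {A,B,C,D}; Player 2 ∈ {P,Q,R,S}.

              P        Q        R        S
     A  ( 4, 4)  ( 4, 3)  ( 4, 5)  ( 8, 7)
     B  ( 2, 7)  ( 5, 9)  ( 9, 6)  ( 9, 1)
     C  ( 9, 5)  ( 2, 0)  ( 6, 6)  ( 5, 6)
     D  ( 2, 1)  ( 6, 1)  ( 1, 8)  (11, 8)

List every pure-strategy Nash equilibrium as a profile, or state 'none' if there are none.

(A,P): not NE [P1→C gives 9>4; P2→S gives 7>4]
(A,Q): not NE [P1→D gives 6>4; P2→S gives 7>3]
(A,R): not NE [P1→B gives 9>4; P2→S gives 7>5]
(A,S): not NE [P1→D gives 11>8]
(B,P): not NE [P1→C gives 9>2; P2→Q gives 9>7]
(B,Q): not NE [P1→D gives 6>5]
(B,R): not NE [P2→Q gives 9>6]
(B,S): not NE [P1→D gives 11>9; P2→Q gives 9>1]
(C,P): not NE [P2→S gives 6>5]
(C,Q): not NE [P1→D gives 6>2; P2→S gives 6>0]
(C,R): not NE [P1→B gives 9>6]
(C,S): not NE [P1→D gives 11>5]
(D,P): not NE [P1→C gives 9>2; P2→S gives 8>1]
(D,Q): not NE [P2→S gives 8>1]
(D,R): not NE [P1→B gives 9>1]
(D,S): NE

NE set: (D,S)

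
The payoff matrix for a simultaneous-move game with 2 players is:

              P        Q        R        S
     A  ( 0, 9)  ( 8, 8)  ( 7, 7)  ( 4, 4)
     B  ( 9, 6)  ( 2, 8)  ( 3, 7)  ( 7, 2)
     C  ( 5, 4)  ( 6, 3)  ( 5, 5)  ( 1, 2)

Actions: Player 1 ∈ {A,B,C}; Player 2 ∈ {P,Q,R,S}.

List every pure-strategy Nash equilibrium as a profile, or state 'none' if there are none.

(A,P): not NE [P1→B gives 9>0]
(A,Q): not NE [P2→P gives 9>8]
(A,R): not NE [P2→P gives 9>7]
(A,S): not NE [P1→B gives 7>4; P2→P gives 9>4]
(B,P): not NE [P2→Q gives 8>6]
(B,Q): not NE [P1→A gives 8>2]
(B,R): not NE [P1→A gives 7>3; P2→Q gives 8>7]
(B,S): not NE [P2→Q gives 8>2]
(C,P): not NE [P1→B gives 9>5; P2→R gives 5>4]
(C,Q): not NE [P1→A gives 8>6; P2→R gives 5>3]
(C,R): not NE [P1→A gives 7>5]
(C,S): not NE [P1→B gives 7>1; P2→R gives 5>2]

No pure NE.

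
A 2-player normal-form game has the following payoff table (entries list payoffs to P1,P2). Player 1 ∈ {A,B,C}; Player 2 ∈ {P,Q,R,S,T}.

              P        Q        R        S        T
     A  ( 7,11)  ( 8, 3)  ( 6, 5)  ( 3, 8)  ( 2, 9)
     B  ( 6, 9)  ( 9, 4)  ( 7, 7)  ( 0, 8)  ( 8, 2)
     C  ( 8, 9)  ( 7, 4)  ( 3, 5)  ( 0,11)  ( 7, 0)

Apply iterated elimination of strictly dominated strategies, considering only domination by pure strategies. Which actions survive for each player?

Remaining: P1:{A,C} P2:{P,S}

P2 drop Q (P beats it: A:11>3 B:9>4 C:9>4)
P2 drop R (P beats it: A:11>5 B:9>7 C:9>5)
P2 drop T (P beats it: A:11>9 B:9>2 C:9>0)
P1 drop B (A beats it: P:7>6 S:3>0)
P1→{A,C} P2→{P,S}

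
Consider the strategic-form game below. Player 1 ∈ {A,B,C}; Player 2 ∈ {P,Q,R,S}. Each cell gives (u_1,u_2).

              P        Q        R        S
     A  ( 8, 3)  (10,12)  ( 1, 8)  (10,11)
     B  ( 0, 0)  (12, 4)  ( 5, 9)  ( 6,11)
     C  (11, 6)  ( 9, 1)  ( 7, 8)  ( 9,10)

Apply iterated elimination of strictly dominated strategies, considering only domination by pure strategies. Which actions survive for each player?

P2 drop P (R beats it: A:8>3 B:9>0 C:8>6)
P2 drop R (S beats it: A:11>8 B:11>9 C:10>8)
P1 drop C (A beats it: Q:10>9 S:10>9)
P1→{A,B} P2→{Q,S}

IESDS → P1:{A,B} P2:{Q,S}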